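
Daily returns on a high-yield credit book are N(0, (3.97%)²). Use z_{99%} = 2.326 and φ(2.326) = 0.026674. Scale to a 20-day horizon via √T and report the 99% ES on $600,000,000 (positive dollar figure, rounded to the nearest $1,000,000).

$284,000,000

σ_{20d} = 3.97% × √20 = 17.754%.
ES multiplier = φ(z)/(1−α) = 0.026674/0.01 = 2.667.
ES = 17.754% × 2.667 = 47.350%; on $600,000,000: $284,100,000.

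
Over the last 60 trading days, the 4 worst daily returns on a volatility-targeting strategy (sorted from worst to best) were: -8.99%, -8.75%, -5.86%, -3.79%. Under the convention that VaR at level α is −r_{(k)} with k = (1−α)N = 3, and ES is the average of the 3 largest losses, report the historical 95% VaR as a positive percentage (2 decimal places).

k = 3; the 3rd lowest return is -5.86%, so VaR = 5.86%.

5.86%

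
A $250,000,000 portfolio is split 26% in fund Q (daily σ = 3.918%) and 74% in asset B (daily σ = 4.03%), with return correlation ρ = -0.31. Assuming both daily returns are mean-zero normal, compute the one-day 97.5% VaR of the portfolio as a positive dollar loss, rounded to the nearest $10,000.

σ_p² = 0.26²·3.918² + 0.74²·4.03² + 2·-0.31·0.26·0.74·3.918·4.03 = 8.0477 (%²).
σ_p = √8.0477 = 2.837%.
At 97.5%, z = 1.960.
VaR = 1.960 × 2.837% = 5.561%; on $250,000,000 that is $13,902,500.

$13,900,000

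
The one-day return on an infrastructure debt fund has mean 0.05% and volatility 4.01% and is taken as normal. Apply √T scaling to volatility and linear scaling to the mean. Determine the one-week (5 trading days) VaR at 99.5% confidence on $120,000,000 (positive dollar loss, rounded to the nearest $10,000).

$27,420,000

At 99.5%, z = 2.576.
σ_{5d} = 4.01% × √5 = 8.967%; μ_{5d} = 5 × 0.05% = 0.250%.
VaR = −(0.250%) + 2.576 × 8.967% = 22.849%.
On $120,000,000: 0.22849 × $120,000,000 = $27,418,800.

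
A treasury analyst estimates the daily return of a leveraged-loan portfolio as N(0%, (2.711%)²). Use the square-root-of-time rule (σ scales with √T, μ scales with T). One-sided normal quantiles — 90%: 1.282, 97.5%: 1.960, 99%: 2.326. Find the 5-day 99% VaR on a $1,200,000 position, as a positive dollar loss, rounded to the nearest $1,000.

σ_{5d} = 2.711% × √5 = 6.062%.
VaR = 2.326 × 6.062% = 14.100%.
On $1,200,000: 0.14100 × $1,200,000 = $169,200.

$169,000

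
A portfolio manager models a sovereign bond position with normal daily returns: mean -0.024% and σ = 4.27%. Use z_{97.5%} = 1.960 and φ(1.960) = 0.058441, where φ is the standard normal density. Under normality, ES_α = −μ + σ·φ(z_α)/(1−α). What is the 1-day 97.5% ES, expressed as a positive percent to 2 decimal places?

Tail multiplier: φ(z)/(1−α) = 0.058441 / 0.025 = 2.338.
ES = −(-0.024%) + 4.27% × 2.338 = 10.007%.

10.01%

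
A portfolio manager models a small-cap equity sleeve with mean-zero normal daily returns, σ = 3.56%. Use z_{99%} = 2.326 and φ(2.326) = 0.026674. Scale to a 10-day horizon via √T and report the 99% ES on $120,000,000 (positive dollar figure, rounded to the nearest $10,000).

$36,030,000

σ_{10d} = 3.56% × √10 = 11.258%.
ES multiplier = φ(z)/(1−α) = 0.026674/0.01 = 2.667.
ES = 11.258% × 2.667 = 30.025%; on $120,000,000: $36,030,000.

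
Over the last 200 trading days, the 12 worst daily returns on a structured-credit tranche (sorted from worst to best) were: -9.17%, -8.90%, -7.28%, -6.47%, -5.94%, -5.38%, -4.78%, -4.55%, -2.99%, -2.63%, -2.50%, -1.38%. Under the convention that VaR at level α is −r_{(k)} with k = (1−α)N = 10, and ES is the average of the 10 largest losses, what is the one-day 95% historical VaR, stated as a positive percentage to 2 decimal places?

k = 10; the 10th lowest return is -2.63%, so VaR = 2.63%.

2.63%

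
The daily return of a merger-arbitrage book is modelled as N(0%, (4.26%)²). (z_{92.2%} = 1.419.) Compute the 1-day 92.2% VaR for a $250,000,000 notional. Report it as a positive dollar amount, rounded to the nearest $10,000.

$15,110,000

VaR = z·σ = 1.419 × 4.26% = 6.045%.
On $250,000,000: 0.06045 × $250,000,000 = $15,112,500.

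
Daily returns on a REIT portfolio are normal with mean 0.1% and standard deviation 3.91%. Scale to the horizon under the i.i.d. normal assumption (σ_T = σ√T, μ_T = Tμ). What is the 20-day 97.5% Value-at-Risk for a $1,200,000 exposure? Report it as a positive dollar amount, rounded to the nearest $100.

$387,300

At 97.5%, z = 1.960.
σ_{20d} = 3.91% × √20 = 17.486%; μ_{20d} = 20 × 0.1% = 2.000%.
VaR = −(2.000%) + 1.960 × 17.486% = 32.273%.
On $1,200,000: 0.32273 × $1,200,000 = $387,276.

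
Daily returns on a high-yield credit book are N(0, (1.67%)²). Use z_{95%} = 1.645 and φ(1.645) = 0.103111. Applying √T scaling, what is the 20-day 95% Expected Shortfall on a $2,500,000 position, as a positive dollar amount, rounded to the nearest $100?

σ_{20d} = 1.67% × √20 = 7.468%.
ES multiplier = φ(z)/(1−α) = 0.103111/0.05 = 2.062.
ES = 7.468% × 2.062 = 15.399%; on $2,500,000: $384,975.

$385,000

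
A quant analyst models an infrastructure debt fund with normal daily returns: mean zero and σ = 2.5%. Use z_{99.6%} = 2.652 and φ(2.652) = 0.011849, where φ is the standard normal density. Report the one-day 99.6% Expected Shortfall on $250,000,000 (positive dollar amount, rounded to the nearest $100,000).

Tail multiplier: φ(z)/(1−α) = 0.011849 / 0.004 = 2.962.
ES = 2.5% × 2.962 = 7.405%.
On $250,000,000: 0.07405 × $250,000,000 = $18,512,500.

$18,500,000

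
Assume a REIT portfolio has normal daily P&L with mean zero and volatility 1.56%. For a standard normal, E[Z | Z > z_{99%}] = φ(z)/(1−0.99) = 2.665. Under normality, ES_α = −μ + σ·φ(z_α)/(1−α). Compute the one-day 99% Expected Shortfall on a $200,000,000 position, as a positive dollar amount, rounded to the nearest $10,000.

$8,310,000

ES = 1.56% × 2.665 = 4.157%.
On $200,000,000: 0.04157 × $200,000,000 = $8,314,000.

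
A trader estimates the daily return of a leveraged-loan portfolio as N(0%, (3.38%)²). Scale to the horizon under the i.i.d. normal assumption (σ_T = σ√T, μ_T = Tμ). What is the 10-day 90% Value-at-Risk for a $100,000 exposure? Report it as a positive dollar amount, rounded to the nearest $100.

$13,700

At 90%, z = 1.282.
σ_{10d} = 3.38% × √10 = 10.688%.
VaR = 1.282 × 10.688% = 13.702%.
On $100,000: 0.13702 × $100,000 = $13,702.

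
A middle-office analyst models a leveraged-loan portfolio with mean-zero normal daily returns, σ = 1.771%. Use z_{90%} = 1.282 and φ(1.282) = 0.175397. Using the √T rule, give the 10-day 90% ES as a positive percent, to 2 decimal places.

σ_{10d} = 1.771% × √10 = 5.600%.
ES multiplier = φ(z)/(1−α) = 0.175397/0.1 = 1.754.
ES = 5.600% × 1.754 = 9.822%.

9.82%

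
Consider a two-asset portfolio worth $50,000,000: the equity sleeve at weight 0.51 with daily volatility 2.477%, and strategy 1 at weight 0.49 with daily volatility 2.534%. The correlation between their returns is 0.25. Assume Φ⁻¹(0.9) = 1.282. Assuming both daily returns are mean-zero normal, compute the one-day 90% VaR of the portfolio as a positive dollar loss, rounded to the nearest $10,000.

$1,270,000

σ_p² = 0.51²·2.477² + 0.49²·2.534² + 2·0.25·0.51·0.49·2.477·2.534 = 3.9218 (%²).
σ_p = √3.9218 = 1.980%.
VaR = 1.282 × 1.980% = 2.538%; on $50,000,000 that is $1,269,000.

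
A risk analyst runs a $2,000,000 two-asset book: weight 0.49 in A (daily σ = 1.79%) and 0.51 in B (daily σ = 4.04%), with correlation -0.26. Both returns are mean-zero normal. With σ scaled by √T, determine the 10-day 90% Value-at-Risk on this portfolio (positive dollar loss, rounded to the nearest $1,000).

σ_p = √(0.49²·1.79² + 0.51²·4.04² + 2·-0.26·0.49·0.51·1.79·4.04) = 2.019%.
σ_{10d} = 2.019% × √10 = 6.385%.
z(90%) = 1.282.
VaR = 1.282 × 6.385% = 8.186%; on $2,000,000 that is $163,720.

$164,000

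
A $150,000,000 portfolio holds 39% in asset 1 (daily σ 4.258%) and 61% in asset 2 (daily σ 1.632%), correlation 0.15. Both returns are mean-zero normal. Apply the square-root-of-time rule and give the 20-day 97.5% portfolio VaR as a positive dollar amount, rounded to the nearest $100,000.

$27,100,000

σ_p = √(0.39²·4.258² + 0.61²·1.632² + 2·0.15·0.39·0.61·4.258·1.632) = 2.060%.
σ_{20d} = 2.060% × √20 = 9.213%.
z(97.5%) = 1.960.
VaR = 1.960 × 9.213% = 18.057%; on $150,000,000 that is $27,085,500.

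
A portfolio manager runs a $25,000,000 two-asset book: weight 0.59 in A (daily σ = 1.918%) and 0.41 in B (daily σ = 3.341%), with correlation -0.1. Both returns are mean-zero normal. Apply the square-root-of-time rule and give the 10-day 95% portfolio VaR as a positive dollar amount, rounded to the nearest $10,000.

σ_p = √(0.59²·1.918² + 0.41²·3.341² + 2·-0.1·0.59·0.41·1.918·3.341) = 1.687%.
σ_{10d} = 1.687% × √10 = 5.335%.
z(95%) = 1.645.
VaR = 1.645 × 5.335% = 8.776%; on $25,000,000 that is $2,194,000.

$2,190,000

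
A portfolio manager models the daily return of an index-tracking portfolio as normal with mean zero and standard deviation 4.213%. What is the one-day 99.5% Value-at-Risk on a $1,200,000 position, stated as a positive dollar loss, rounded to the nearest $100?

At 99.5% one-sided, z = 2.576.
VaR = z·σ = 2.576 × 4.213% = 10.853%.
On $1,200,000: 0.10853 × $1,200,000 = $130,236.

$130,200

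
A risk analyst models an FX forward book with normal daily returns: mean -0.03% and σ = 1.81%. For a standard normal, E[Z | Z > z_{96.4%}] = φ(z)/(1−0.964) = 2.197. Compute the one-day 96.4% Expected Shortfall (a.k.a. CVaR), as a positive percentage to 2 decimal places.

ES = −(-0.03%) + 1.81% × 2.197 = 4.007%.

4.01%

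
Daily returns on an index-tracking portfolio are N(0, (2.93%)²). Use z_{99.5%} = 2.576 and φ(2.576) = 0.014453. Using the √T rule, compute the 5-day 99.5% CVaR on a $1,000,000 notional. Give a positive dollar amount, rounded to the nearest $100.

$189,400

σ_{5d} = 2.93% × √5 = 6.552%.
ES multiplier = φ(z)/(1−α) = 0.014453/0.005 = 2.891.
ES = 6.552% × 2.891 = 18.942%; on $1,000,000: $189,420.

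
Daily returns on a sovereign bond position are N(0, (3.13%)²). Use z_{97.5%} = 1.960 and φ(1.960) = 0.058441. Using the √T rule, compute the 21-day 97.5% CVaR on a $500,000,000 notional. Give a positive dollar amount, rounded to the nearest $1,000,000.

$168,000,000

σ_{21d} = 3.13% × √21 = 14.343%.
ES multiplier = φ(z)/(1−α) = 0.058441/0.025 = 2.338.
ES = 14.343% × 2.338 = 33.534%; on $500,000,000: $167,670,000.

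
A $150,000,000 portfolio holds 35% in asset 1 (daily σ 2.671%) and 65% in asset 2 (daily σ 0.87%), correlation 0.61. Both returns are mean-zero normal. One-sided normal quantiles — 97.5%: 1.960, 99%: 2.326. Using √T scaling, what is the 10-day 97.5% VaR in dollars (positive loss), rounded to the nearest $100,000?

σ_p = √(0.35²·2.671² + 0.65²·0.87² + 2·0.61·0.35·0.65·2.671·0.87) = 1.356%.
σ_{10d} = 1.356% × √10 = 4.288%.
VaR = 1.960 × 4.288% = 8.404%; on $150,000,000 that is $12,606,000.

$12,600,000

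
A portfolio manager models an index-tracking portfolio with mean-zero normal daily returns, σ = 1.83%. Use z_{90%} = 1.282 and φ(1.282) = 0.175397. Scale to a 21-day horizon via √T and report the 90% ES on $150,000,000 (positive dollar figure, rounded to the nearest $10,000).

σ_{21d} = 1.83% × √21 = 8.386%.
ES multiplier = φ(z)/(1−α) = 0.175397/0.1 = 1.754.
ES = 8.386% × 1.754 = 14.709%; on $150,000,000: $22,063,500.

$22,060,000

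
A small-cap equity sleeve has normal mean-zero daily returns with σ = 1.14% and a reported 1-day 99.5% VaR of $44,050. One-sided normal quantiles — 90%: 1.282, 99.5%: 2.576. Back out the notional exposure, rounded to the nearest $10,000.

$1,500,000

VaR as a fraction of value: z·σ = 2.576 × 1.14% = 2.93664%.
Position = $44,050 / 0.0293664 = $1,500,014.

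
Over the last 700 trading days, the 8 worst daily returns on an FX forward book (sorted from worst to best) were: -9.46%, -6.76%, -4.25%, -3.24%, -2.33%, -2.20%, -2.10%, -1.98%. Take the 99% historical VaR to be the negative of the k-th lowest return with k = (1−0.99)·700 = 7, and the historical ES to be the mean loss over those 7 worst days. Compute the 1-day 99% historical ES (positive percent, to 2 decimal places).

4.33%

The 7 worst returns sum to -30.34%.
ES = −(-30.34%) / 7 = 4.3342…% ≈ 4.33%.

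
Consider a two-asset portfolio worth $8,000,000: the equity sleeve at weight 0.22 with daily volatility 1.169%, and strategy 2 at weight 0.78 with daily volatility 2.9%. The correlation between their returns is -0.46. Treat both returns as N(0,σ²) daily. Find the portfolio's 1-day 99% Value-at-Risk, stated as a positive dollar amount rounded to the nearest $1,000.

$401,000

σ_p² = 0.22²·1.169² + 0.78²·2.9² + 2·-0.46·0.22·0.78·1.169·2.9 = 4.6476 (%²).
σ_p = √4.6476 = 2.156%.
At 99%, z = 2.326.
VaR = 2.326 × 2.156% = 5.015%; on $8,000,000 that is $401,200.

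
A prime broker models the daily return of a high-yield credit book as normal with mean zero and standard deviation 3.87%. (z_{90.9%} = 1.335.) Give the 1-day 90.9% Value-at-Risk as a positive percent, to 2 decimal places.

5.17%

VaR = z·σ = 1.335 × 3.87% = 5.166%.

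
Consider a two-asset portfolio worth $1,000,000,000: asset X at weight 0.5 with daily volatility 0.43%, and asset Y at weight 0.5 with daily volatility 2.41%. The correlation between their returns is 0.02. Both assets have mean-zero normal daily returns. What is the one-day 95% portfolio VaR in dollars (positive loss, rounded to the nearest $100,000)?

$20,200,000

σ_p² = 0.5²·0.43² + 0.5²·2.41² + 2·0.02·0.5·0.5·0.43·2.41 = 1.5086 (%²).
σ_p = √1.5086 = 1.228%.
At 95%, z = 1.645.
VaR = 1.645 × 1.228% = 2.020%; on $1,000,000,000 that is $20,200,000.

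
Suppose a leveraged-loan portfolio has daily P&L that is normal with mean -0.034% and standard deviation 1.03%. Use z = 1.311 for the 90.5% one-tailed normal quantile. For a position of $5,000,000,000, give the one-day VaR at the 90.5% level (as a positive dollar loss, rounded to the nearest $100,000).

VaR = −μ + z·σ = −(-0.034%) + 1.311 × 1.03% = 1.384%.
On $5,000,000,000: 0.01384 × $5,000,000,000 = $69,200,000.

$69,200,000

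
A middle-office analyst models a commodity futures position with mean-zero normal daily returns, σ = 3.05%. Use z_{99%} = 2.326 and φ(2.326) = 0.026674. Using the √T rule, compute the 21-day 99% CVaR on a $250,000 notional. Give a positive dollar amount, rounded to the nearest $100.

σ_{21d} = 3.05% × √21 = 13.977%.
ES multiplier = φ(z)/(1−α) = 0.026674/0.01 = 2.667.
ES = 13.977% × 2.667 = 37.277%; on $250,000: $93,192.

$93,200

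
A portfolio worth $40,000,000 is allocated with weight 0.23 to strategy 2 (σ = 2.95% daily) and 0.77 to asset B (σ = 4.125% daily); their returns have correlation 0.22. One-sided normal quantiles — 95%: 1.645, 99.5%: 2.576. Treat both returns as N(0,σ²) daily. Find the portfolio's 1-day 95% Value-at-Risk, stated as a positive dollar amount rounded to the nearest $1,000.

σ_p² = 0.23²·2.95² + 0.77²·4.125² + 2·0.22·0.23·0.77·2.95·4.125 = 11.4972 (%²).
σ_p = √11.4972 = 3.391%.
VaR = 1.645 × 3.391% = 5.578%; on $40,000,000 that is $2,231,200.

$2,231,000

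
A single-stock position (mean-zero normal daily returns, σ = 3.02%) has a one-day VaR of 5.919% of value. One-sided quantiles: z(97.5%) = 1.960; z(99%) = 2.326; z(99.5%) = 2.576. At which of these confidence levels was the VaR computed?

Implied z = VaR/σ = 5.919 / 3.02 = 1.960.
This matches z(97.5%) = 1.960.

97.5%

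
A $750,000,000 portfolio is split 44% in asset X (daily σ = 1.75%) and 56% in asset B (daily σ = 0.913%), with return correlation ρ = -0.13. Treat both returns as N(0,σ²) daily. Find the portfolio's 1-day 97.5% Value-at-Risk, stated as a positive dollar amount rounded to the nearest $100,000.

$12,700,000

σ_p² = 0.44²·1.75² + 0.56²·0.913² + 2·-0.13·0.44·0.56·1.75·0.913 = 0.7519 (%²).
σ_p = √0.7519 = 0.867%.
At 97.5%, z = 1.960.
VaR = 1.960 × 0.867% = 1.699%; on $750,000,000 that is $12,742,500.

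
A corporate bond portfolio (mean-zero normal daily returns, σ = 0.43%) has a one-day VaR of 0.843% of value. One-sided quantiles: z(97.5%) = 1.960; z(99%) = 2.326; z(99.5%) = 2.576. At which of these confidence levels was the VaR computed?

Implied z = VaR/σ = 0.843 / 0.43 = 1.960.
This matches z(97.5%) = 1.960.

97.5%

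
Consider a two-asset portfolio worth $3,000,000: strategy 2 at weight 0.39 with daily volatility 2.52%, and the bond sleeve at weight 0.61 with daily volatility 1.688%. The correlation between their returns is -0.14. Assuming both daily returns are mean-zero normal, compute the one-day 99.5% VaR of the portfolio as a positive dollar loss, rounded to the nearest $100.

σ_p² = 0.39²·2.52² + 0.61²·1.688² + 2·-0.14·0.39·0.61·2.52·1.688 = 1.7428 (%²).
σ_p = √1.7428 = 1.320%.
At 99.5%, z = 2.576.
VaR = 2.576 × 1.320% = 3.400%; on $3,000,000 that is $102,000.

$102,000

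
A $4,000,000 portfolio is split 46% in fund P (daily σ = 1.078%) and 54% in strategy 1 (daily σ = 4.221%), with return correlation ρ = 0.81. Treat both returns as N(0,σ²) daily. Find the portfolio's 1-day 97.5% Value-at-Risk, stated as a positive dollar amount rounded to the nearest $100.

σ_p² = 0.46²·1.078² + 0.54²·4.221² + 2·0.81·0.46·0.54·1.078·4.221 = 7.2723 (%²).
σ_p = √7.2723 = 2.697%.
At 97.5%, z = 1.960.
VaR = 1.960 × 2.697% = 5.286%; on $4,000,000 that is $211,440.

$211,400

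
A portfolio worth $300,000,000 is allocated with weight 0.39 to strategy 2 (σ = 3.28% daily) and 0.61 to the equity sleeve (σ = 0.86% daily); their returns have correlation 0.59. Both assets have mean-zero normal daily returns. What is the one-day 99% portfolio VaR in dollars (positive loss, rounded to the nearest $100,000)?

$11,500,000

σ_p² = 0.39²·3.28² + 0.61²·0.86² + 2·0.59·0.39·0.61·3.28·0.86 = 2.7034 (%²).
σ_p = √2.7034 = 1.644%.
At 99%, z = 2.326.
VaR = 2.326 × 1.644% = 3.824%; on $300,000,000 that is $11,472,000.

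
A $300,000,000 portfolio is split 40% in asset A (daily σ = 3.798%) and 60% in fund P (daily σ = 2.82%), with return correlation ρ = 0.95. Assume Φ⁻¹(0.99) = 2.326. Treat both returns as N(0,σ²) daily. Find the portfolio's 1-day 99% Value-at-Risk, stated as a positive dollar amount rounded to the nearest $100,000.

$22,100,000

σ_p² = 0.4²·3.798² + 0.6²·2.82² + 2·0.95·0.4·0.6·3.798·2.82 = 10.0548 (%²).
σ_p = √10.0548 = 3.171%.
VaR = 2.326 × 3.171% = 7.376%; on $300,000,000 that is $22,128,000.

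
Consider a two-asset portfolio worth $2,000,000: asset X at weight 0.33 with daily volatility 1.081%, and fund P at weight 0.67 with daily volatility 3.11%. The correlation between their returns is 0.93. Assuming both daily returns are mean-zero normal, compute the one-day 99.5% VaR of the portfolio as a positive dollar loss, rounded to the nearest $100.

σ_p² = 0.33²·1.081² + 0.67²·3.11² + 2·0.93·0.33·0.67·1.081·3.11 = 5.8516 (%²).
σ_p = √5.8516 = 2.419%.
At 99.5%, z = 2.576.
VaR = 2.576 × 2.419% = 6.231%; on $2,000,000 that is $124,620.

$124,600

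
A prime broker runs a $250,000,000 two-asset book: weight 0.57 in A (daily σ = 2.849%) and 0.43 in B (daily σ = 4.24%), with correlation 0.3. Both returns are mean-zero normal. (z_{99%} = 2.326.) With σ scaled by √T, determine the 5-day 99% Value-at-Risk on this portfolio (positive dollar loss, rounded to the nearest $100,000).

$36,200,000

σ_p = √(0.57²·2.849² + 0.43²·4.24² + 2·0.3·0.57·0.43·2.849·4.24) = 2.782%.
σ_{5d} = 2.782% × √5 = 6.221%.
VaR = 2.326 × 6.221% = 14.470%; on $250,000,000 that is $36,175,000.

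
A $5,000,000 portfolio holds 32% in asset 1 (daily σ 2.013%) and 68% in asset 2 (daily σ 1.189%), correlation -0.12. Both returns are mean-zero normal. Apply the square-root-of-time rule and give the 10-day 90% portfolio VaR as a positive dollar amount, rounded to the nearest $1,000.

σ_p = √(0.32²·2.013² + 0.68²·1.189² + 2·-0.12·0.32·0.68·2.013·1.189) = 0.971%.
σ_{10d} = 0.971% × √10 = 3.071%.
z(90%) = 1.282.
VaR = 1.282 × 3.071% = 3.937%; on $5,000,000 that is $196,850.

$197,000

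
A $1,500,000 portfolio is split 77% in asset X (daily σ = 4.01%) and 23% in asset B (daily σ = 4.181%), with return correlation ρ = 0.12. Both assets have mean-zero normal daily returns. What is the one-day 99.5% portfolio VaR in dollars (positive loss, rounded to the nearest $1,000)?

$129,000

σ_p² = 0.77²·4.01² + 0.23²·4.181² + 2·0.12·0.77·0.23·4.01·4.181 = 11.1712 (%²).
σ_p = √11.1712 = 3.342%.
At 99.5%, z = 2.576.
VaR = 2.576 × 3.342% = 8.609%; on $1,500,000 that is $129,135.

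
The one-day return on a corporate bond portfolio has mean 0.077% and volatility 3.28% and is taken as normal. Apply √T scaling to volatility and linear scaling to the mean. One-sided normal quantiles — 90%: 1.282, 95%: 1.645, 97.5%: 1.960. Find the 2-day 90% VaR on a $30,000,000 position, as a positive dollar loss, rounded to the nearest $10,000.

σ_{2d} = 3.28% × √2 = 4.639%; μ_{2d} = 2 × 0.077% = 0.154%.
VaR = −(0.154%) + 1.282 × 4.639% = 5.793%.
On $30,000,000: 0.05793 × $30,000,000 = $1,737,900.

$1,740,000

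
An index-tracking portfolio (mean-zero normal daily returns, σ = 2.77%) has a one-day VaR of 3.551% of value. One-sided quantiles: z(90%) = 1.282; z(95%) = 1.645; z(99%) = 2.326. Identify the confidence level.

Implied z = VaR/σ = 3.551 / 2.77 = 1.282.
This matches z(90%) = 1.282.

90%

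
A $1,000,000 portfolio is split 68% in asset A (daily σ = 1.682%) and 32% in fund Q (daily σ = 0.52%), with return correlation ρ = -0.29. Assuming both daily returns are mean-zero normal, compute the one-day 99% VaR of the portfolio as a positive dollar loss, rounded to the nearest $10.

$25,750

σ_p² = 0.68²·1.682² + 0.32²·0.52² + 2·-0.29·0.68·0.32·1.682·0.52 = 1.2255 (%²).
σ_p = √1.2255 = 1.107%.
At 99%, z = 2.326.
VaR = 2.326 × 1.107% = 2.575%; on $1,000,000 that is $25,750.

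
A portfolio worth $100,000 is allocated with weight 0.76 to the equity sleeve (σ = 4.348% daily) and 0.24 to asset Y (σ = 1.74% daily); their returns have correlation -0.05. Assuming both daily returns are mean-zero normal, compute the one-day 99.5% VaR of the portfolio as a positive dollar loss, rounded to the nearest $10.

$8,530

σ_p² = 0.76²·4.348² + 0.24²·1.74² + 2·-0.05·0.76·0.24·4.348·1.74 = 10.9560 (%²).
σ_p = √10.9560 = 3.310%.
At 99.5%, z = 2.576.
VaR = 2.576 × 3.310% = 8.527%; on $100,000 that is $8,527.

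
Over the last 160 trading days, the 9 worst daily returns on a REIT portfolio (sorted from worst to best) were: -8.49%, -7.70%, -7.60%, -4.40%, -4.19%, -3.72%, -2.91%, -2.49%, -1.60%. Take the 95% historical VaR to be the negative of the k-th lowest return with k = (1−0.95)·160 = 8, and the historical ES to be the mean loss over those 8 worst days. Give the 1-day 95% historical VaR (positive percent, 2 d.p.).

k = 8; the 8th lowest return is -2.49%, so VaR = 2.49%.

2.49%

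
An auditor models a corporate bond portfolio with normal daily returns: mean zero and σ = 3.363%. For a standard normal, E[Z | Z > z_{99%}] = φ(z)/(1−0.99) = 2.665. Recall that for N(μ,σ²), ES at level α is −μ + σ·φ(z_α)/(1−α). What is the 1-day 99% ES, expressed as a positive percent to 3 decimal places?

ES = 3.363% × 2.665 = 8.962%.

8.962%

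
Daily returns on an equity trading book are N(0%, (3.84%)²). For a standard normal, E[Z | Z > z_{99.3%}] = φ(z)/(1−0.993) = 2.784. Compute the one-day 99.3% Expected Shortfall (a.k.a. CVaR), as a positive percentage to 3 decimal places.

10.691%

ES = 3.84% × 2.784 = 10.691%.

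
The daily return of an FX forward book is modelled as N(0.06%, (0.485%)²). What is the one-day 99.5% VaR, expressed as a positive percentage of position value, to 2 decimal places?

1.19%

At 99.5% one-sided, z = 2.576.
VaR = −μ + z·σ = −(0.06%) + 2.576 × 0.485% = 1.189%.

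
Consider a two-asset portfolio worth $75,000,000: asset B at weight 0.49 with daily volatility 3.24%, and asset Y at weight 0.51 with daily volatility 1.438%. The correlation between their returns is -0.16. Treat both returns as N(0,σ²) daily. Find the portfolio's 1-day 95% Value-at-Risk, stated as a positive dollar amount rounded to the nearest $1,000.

$2,022,000

σ_p² = 0.49²·3.24² + 0.51²·1.438² + 2·-0.16·0.49·0.51·3.24·1.438 = 2.6857 (%²).
σ_p = √2.6857 = 1.639%.
At 95%, z = 1.645.
VaR = 1.645 × 1.639% = 2.696%; on $75,000,000 that is $2,022,000.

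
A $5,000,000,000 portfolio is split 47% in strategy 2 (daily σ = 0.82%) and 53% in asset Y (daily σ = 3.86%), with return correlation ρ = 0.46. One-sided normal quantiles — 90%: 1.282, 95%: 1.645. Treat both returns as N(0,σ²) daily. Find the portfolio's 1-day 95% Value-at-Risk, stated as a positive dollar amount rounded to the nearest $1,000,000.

$185,000,000

σ_p² = 0.47²·0.82² + 0.53²·3.86² + 2·0.46·0.47·0.53·0.82·3.86 = 5.0592 (%²).
σ_p = √5.0592 = 2.249%.
VaR = 1.645 × 2.249% = 3.700%; on $5,000,000,000 that is $185,000,000.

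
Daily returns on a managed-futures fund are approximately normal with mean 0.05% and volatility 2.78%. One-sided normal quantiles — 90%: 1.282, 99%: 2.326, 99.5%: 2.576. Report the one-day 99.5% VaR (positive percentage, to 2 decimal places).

7.11%

VaR = −μ + z·σ = −(0.05%) + 2.576 × 2.78% = 7.111%.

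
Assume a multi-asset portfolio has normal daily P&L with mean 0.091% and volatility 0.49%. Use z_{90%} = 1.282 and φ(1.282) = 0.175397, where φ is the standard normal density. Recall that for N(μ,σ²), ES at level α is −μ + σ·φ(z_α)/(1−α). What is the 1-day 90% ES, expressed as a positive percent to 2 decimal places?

0.77%

Tail multiplier: φ(z)/(1−α) = 0.175397 / 0.1 = 1.754.
ES = −(0.091%) + 0.49% × 1.754 = 0.768%.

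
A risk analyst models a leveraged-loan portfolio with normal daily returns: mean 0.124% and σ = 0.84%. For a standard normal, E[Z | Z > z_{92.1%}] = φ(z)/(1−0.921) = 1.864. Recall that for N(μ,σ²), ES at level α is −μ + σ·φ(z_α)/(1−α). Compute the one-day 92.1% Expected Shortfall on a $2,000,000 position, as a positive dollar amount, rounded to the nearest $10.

ES = −(0.124%) + 0.84% × 1.864 = 1.442%.
On $2,000,000: 0.01442 × $2,000,000 = $28,840.

$28,840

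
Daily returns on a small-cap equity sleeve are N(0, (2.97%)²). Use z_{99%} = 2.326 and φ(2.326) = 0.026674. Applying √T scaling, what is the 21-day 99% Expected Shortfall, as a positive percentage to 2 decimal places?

σ_{21d} = 2.97% × √21 = 13.610%.
ES multiplier = φ(z)/(1−α) = 0.026674/0.01 = 2.667.
ES = 13.610% × 2.667 = 36.298%.

36.30%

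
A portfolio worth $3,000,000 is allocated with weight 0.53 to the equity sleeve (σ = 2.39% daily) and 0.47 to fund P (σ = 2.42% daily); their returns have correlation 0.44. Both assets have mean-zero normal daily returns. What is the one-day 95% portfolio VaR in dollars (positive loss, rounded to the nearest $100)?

$100,700

σ_p² = 0.53²·2.39² + 0.47²·2.42² + 2·0.44·0.53·0.47·2.39·2.42 = 4.1661 (%²).
σ_p = √4.1661 = 2.041%.
At 95%, z = 1.645.
VaR = 1.645 × 2.041% = 3.357%; on $3,000,000 that is $100,710.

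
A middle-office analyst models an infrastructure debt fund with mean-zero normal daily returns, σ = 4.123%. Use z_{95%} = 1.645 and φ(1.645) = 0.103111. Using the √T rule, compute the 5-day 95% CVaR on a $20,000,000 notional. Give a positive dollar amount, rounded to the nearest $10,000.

σ_{5d} = 4.123% × √5 = 9.219%.
ES multiplier = φ(z)/(1−α) = 0.103111/0.05 = 2.062.
ES = 9.219% × 2.062 = 19.010%; on $20,000,000: $3,802,000.

$3,800,000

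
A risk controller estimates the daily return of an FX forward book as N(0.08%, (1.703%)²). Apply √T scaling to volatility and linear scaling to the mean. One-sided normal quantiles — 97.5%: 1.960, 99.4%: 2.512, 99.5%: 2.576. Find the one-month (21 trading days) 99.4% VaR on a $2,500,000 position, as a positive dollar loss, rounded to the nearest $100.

$448,100

σ_{21d} = 1.703% × √21 = 7.804%; μ_{21d} = 21 × 0.08% = 1.680%.
VaR = −(1.680%) + 2.512 × 7.804% = 17.924%.
On $2,500,000: 0.17924 × $2,500,000 = $448,100.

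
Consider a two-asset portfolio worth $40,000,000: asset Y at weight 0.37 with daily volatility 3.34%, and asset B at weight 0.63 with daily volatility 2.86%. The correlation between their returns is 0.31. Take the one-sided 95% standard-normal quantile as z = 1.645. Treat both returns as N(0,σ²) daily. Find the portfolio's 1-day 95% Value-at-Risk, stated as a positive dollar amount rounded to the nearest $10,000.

$1,630,000

σ_p² = 0.37²·3.34² + 0.63²·2.86² + 2·0.31·0.37·0.63·3.34·2.86 = 6.1542 (%²).
σ_p = √6.1542 = 2.481%.
VaR = 1.645 × 2.481% = 4.081%; on $40,000,000 that is $1,632,400.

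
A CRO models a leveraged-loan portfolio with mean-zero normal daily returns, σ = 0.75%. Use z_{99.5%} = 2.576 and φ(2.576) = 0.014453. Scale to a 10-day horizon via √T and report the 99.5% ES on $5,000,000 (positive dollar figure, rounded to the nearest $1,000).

$343,000

σ_{10d} = 0.75% × √10 = 2.372%.
ES multiplier = φ(z)/(1−α) = 0.014453/0.005 = 2.891.
ES = 2.372% × 2.891 = 6.857%; on $5,000,000: $342,850.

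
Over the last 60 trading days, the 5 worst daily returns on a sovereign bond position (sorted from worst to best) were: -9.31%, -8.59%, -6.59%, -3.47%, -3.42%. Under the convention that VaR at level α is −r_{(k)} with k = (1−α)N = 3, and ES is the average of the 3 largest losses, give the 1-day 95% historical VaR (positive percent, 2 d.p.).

6.59%

k = 3; the 3rd lowest return is -6.59%, so VaR = 6.59%.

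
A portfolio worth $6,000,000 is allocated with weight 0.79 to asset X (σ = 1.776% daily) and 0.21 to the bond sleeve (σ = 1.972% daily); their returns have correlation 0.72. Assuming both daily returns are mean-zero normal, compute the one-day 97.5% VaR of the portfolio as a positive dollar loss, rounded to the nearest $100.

$202,900

σ_p² = 0.79²·1.776² + 0.21²·1.972² + 2·0.72·0.79·0.21·1.776·1.972 = 2.9767 (%²).
σ_p = √2.9767 = 1.725%.
At 97.5%, z = 1.960.
VaR = 1.960 × 1.725% = 3.381%; on $6,000,000 that is $202,860.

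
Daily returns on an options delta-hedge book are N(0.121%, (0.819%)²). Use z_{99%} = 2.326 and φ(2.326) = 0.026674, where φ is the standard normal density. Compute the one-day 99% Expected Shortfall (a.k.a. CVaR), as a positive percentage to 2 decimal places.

2.06%

Tail multiplier: φ(z)/(1−α) = 0.026674 / 0.01 = 2.667.
ES = −(0.121%) + 0.819% × 2.667 = 2.063%.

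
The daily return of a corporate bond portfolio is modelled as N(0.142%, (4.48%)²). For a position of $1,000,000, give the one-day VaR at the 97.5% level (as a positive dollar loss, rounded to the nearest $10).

$86,390

At 97.5% one-sided, z = 1.960.
VaR = −μ + z·σ = −(0.142%) + 1.960 × 4.48% = 8.639%.
On $1,000,000: 0.08639 × $1,000,000 = $86,390.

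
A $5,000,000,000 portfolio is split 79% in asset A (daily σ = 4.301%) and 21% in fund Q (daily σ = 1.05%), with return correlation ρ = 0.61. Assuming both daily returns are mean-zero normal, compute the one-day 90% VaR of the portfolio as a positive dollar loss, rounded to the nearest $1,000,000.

$227,000,000

σ_p² = 0.79²·4.301² + 0.21²·1.05² + 2·0.61·0.79·0.21·4.301·1.05 = 12.5076 (%²).
σ_p = √12.5076 = 3.537%.
At 90%, z = 1.282.
VaR = 1.282 × 3.537% = 4.534%; on $5,000,000,000 that is $226,700,000.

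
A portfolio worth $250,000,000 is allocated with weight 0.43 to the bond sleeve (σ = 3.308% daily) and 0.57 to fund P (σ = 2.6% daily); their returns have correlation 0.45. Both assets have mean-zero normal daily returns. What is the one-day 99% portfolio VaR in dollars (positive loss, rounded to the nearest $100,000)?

σ_p² = 0.43²·3.308² + 0.57²·2.6² + 2·0.45·0.43·0.57·3.308·2.6 = 6.1169 (%²).
σ_p = √6.1169 = 2.473%.
At 99%, z = 2.326.
VaR = 2.326 × 2.473% = 5.752%; on $250,000,000 that is $14,380,000.

$14,400,000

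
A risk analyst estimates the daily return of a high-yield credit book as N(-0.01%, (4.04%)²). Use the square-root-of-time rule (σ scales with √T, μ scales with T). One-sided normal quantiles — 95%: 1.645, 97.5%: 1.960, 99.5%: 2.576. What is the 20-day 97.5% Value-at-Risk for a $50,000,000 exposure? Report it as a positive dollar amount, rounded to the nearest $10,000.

σ_{20d} = 4.04% × √20 = 18.067%; μ_{20d} = 20 × -0.01% = -0.200%.
VaR = −(-0.200%) + 1.960 × 18.067% = 35.611%.
On $50,000,000: 0.35611 × $50,000,000 = $17,805,500.

$17,810,000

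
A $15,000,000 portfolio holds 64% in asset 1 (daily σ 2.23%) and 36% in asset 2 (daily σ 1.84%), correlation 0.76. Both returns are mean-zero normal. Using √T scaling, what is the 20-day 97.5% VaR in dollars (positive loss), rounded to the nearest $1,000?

$2,601,000

σ_p = √(0.64²·2.23² + 0.36²·1.84² + 2·0.76·0.64·0.36·2.23·1.84) = 1.978%.
σ_{20d} = 1.978% × √20 = 8.846%.
z(97.5%) = 1.960.
VaR = 1.960 × 8.846% = 17.338%; on $15,000,000 that is $2,600,700.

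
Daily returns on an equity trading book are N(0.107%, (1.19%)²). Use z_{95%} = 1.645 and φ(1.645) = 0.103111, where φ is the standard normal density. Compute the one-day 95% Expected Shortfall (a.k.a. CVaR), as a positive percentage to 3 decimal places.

Tail multiplier: φ(z)/(1−α) = 0.103111 / 0.05 = 2.062.
ES = −(0.107%) + 1.19% × 2.062 = 2.347%.

2.347%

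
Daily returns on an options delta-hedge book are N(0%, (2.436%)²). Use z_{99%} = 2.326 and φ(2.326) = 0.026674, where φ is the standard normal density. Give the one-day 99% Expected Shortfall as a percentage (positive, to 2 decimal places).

6.50%

Tail multiplier: φ(z)/(1−α) = 0.026674 / 0.01 = 2.667.
ES = 2.436% × 2.667 = 6.497%.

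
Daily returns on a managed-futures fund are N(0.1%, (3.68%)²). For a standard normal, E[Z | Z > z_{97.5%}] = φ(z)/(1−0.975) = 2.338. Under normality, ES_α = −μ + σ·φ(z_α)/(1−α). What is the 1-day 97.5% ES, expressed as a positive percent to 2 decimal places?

ES = −(0.1%) + 3.68% × 2.338 = 8.504%.

8.50%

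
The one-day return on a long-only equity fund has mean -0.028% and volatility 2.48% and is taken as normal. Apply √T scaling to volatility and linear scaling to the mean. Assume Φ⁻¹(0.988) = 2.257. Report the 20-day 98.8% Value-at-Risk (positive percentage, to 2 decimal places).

σ_{20d} = 2.48% × √20 = 11.091%; μ_{20d} = 20 × -0.028% = -0.560%.
VaR = −(-0.560%) + 2.257 × 11.091% = 25.592%.

25.59%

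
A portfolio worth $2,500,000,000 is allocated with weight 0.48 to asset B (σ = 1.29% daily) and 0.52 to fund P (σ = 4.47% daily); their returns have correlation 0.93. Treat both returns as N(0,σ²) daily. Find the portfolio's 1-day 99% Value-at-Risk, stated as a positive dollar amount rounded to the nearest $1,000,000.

σ_p² = 0.48²·1.29² + 0.52²·4.47² + 2·0.93·0.48·0.52·1.29·4.47 = 8.4633 (%²).
σ_p = √8.4633 = 2.909%.
At 99%, z = 2.326.
VaR = 2.326 × 2.909% = 6.766%; on $2,500,000,000 that is $169,150,000.

$169,000,000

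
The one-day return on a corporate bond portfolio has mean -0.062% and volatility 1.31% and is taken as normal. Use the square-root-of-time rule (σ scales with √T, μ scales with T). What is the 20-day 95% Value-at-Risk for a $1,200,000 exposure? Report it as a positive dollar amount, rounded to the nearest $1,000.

$131,000

At 95%, z = 1.645.
σ_{20d} = 1.31% × √20 = 5.858%; μ_{20d} = 20 × -0.062% = -1.240%.
VaR = −(-1.240%) + 1.645 × 5.858% = 10.876%.
On $1,200,000: 0.10876 × $1,200,000 = $130,512.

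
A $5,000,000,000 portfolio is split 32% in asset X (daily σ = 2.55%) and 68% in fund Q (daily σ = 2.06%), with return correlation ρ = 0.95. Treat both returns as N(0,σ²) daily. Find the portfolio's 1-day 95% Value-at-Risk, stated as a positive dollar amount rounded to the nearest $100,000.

$180,200,000

σ_p² = 0.32²·2.55² + 0.68²·2.06² + 2·0.95·0.32·0.68·2.55·2.06 = 4.7999 (%²).
σ_p = √4.7999 = 2.191%.
At 95%, z = 1.645.
VaR = 1.645 × 2.191% = 3.604%; on $5,000,000,000 that is $180,200,000.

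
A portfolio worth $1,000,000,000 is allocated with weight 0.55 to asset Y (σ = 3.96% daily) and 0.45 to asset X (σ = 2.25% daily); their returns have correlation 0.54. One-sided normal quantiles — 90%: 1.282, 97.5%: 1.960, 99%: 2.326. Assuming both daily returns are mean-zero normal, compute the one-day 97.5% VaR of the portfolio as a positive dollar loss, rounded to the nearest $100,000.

$56,000,000

σ_p² = 0.55²·3.96² + 0.45²·2.25² + 2·0.54·0.55·0.45·3.96·2.25 = 8.1505 (%²).
σ_p = √8.1505 = 2.855%.
VaR = 1.960 × 2.855% = 5.596%; on $1,000,000,000 that is $55,960,000.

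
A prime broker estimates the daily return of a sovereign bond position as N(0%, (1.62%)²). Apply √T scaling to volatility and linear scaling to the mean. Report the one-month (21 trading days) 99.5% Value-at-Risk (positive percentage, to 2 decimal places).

19.12%

At 99.5%, z = 2.576.
σ_{21d} = 1.62% × √21 = 7.424%.
VaR = 2.576 × 7.424% = 19.124%.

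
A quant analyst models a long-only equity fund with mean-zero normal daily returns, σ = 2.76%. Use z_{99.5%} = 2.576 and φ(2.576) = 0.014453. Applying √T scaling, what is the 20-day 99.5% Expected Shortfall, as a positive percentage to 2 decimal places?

35.68%

σ_{20d} = 2.76% × √20 = 12.343%.
ES multiplier = φ(z)/(1−α) = 0.014453/0.005 = 2.891.
ES = 12.343% × 2.891 = 35.684%.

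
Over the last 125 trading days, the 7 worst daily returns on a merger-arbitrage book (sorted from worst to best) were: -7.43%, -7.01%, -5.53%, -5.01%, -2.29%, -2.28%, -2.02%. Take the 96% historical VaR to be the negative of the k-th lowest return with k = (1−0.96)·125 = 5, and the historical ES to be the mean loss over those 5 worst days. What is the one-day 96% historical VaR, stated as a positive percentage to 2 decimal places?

k = 5; the 5th lowest return is -2.29%, so VaR = 2.29%.

2.29%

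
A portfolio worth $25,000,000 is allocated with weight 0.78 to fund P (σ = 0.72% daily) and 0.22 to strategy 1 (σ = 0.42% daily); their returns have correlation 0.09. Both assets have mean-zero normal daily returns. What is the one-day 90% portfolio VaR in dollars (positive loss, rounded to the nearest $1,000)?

$185,000

σ_p² = 0.78²·0.72² + 0.22²·0.42² + 2·0.09·0.78·0.22·0.72·0.42 = 0.3333 (%²).
σ_p = √0.3333 = 0.577%.
At 90%, z = 1.282.
VaR = 1.282 × 0.577% = 0.740%; on $25,000,000 that is $185,000.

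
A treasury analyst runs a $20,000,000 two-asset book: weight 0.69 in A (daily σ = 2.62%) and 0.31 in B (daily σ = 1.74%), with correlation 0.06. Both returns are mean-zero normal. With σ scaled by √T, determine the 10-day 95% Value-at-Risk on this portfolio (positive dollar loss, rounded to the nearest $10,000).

$1,990,000

σ_p = √(0.69²·2.62² + 0.31²·1.74² + 2·0.06·0.69·0.31·2.62·1.74) = 1.917%.
σ_{10d} = 1.917% × √10 = 6.062%.
z(95%) = 1.645.
VaR = 1.645 × 6.062% = 9.972%; on $20,000,000 that is $1,994,400.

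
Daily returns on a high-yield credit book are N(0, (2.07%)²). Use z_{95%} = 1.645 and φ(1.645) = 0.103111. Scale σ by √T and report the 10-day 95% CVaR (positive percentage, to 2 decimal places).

σ_{10d} = 2.07% × √10 = 6.546%.
ES multiplier = φ(z)/(1−α) = 0.103111/0.05 = 2.062.
ES = 6.546% × 2.062 = 13.498%.

13.50%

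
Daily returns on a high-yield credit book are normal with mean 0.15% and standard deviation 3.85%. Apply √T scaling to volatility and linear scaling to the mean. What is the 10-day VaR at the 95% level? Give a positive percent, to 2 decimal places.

At 95%, z = 1.645.
σ_{10d} = 3.85% × √10 = 12.175%; μ_{10d} = 10 × 0.15% = 1.500%.
VaR = −(1.500%) + 1.645 × 12.175% = 18.528%.

18.53%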